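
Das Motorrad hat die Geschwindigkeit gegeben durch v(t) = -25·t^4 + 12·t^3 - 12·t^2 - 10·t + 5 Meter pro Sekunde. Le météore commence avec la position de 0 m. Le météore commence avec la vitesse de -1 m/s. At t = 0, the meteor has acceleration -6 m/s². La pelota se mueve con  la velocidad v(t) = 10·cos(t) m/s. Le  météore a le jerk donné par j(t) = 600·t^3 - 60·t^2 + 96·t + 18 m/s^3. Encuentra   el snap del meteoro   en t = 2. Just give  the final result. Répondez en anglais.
s(2) = 7056.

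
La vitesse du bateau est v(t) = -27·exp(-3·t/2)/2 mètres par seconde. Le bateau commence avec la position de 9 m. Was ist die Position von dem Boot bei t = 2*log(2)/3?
Ausgehend von der Geschwindigkeit v(t) = -27·exp(-3·t/2)/2, nehmen wir 1 Stammfunktion. Das Integral von der Geschwindigkeit, mit x(0) = 9, ergibt die Position: x(t) = 9·exp(-3·t/2). Aus der Gleichung für die Position x(t) = 9·exp(-3·t/2), setzen wir t = 2*log(2)/3 ein und erhalten x = 9/2.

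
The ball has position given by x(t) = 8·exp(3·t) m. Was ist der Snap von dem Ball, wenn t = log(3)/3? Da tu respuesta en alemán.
Um dies zu lösen, müssen wir 4 Ableitungen unserer Gleichung für die Position x(t) = 8·exp(3·t) nehmen. Durch Ableiten von der Position erhalten wir die Geschwindigkeit: v(t) = 24·exp(3·t). Mit d/dt von v(t) finden wir a(t) = 72·exp(3·t). Mit d/dt von a(t) finden wir j(t) = 216·exp(3·t). Die Ableitung von dem Ruck ergibt den Snap: s(t) = 648·exp(3·t). Mit s(t) = 648·exp(3·t) und Einsetzen von t = log(3)/3, finden wir s = 1944.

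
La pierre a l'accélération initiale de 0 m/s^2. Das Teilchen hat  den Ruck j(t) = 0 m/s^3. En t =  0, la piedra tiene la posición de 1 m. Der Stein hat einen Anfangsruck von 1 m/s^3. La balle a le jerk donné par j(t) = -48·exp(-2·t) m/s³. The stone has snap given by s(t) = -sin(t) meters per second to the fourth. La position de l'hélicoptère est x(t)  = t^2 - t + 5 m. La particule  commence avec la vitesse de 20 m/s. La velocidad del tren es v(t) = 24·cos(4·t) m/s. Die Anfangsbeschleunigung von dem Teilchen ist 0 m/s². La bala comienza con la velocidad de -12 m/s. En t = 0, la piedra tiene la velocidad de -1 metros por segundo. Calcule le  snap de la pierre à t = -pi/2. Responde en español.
Usando s(t) = -sin(t) y sustituyendo t = -pi/2, encontramos s = 1.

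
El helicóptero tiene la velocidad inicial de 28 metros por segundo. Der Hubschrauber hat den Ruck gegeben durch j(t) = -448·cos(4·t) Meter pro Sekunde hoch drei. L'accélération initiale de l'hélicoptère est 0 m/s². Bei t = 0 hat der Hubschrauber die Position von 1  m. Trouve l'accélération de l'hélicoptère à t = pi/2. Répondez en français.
Nous devons trouver l'intégrale de notre équation du jerk j(t) = -448·cos(4·t) 1 fois. La primitive du jerk est l'accélération. En utilisant a(0) = 0, nous obtenons a(t) = -112·sin(4·t). De l'équation de l'accélération a(t) = -112·sin(4·t), nous substituons t = pi/2 pour obtenir a = 0.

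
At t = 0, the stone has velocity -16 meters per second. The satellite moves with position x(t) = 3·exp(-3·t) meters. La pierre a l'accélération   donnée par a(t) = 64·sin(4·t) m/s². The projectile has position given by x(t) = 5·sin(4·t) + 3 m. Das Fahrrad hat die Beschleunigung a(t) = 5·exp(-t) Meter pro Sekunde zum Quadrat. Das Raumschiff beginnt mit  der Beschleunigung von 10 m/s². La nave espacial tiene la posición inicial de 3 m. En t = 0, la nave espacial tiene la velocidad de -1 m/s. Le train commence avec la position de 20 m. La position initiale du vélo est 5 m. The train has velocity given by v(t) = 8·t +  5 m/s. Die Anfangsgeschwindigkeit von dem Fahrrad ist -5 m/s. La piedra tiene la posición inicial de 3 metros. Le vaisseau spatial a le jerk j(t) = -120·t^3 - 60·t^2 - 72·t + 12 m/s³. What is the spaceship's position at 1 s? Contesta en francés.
En partant du jerk j(t) = -120·t^3 - 60·t^2 - 72·t + 12, nous prenons 3 primitives. L'intégrale du jerk, avec a(0) = 10, donne l'accélération: a(t) = -30·t^4 - 20·t^3 - 36·t^2 + 12·t + 10. En prenant ∫a(t)dt et en appliquant v(0) = -1, nous trouvons v(t) = -6·t^5 - 5·t^4 - 12·t^3 + 6·t^2 + 10·t - 1. L'intégrale de la vitesse, avec x(0) = 3, donne la position: x(t) = -t^6 - t^5 - 3·t^4 + 2·t^3 + 5·t^2 - t + 3. De l'équation de la position x(t) = -t^6 - t^5 - 3·t^4 + 2·t^3 + 5·t^2 - t + 3, nous substituons t = 1 pour obtenir x = 4.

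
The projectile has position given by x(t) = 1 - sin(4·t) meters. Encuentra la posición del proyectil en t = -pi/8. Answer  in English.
We have position x(t) = 1 - sin(4·t). Substituting t = -pi/8: x(-pi/8) = 2.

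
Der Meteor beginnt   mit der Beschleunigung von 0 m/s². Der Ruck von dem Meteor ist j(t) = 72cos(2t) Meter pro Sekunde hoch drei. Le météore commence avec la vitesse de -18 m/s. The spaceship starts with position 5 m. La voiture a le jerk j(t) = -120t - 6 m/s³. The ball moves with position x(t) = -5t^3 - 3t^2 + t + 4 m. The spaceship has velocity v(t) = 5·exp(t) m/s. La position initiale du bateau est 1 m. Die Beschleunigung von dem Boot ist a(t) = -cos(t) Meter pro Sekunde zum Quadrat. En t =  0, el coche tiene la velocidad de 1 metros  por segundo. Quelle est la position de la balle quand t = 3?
De l'équation de la position x(t) = -5·t^3 - 3·t^2 + t + 4, nous substituons t = 3 pour obtenir x = -155.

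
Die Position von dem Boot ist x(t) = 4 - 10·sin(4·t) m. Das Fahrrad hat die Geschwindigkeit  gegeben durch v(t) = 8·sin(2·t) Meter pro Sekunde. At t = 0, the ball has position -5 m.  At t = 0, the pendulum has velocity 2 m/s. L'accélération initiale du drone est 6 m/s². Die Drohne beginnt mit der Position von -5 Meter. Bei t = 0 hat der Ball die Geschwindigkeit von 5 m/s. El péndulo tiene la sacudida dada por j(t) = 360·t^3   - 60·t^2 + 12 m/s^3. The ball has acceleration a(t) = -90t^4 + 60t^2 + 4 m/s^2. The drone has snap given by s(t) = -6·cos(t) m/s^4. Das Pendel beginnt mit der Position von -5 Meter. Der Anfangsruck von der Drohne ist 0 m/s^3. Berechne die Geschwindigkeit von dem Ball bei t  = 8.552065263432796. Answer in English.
To solve this, we need to take 1 antiderivative of our acceleration equation a(t) = -90·t^4 + 60·t^2 + 4. The antiderivative of acceleration is velocity. Using v(0) = 5, we get v(t) = -18·t^5 + 20·t^3 + 4·t + 5. We have velocity v(t) = -18·t^5 + 20·t^3 + 4·t + 5. Substituting t = 8.552065263432796: v(8.552065263432796) = -810882.818439121.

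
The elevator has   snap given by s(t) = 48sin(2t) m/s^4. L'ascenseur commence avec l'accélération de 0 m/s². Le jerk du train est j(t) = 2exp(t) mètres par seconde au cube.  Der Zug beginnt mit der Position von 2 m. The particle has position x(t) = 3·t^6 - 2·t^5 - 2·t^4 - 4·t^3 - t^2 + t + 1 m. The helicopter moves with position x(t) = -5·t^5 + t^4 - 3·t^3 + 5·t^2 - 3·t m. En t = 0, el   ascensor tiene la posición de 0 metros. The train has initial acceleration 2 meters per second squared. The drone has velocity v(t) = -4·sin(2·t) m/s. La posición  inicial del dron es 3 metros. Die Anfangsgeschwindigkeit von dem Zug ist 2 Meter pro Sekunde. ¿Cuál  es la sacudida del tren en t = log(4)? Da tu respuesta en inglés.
We have jerk j(t) = 2·exp(t). Substituting t = log(4): j(log(4)) = 8.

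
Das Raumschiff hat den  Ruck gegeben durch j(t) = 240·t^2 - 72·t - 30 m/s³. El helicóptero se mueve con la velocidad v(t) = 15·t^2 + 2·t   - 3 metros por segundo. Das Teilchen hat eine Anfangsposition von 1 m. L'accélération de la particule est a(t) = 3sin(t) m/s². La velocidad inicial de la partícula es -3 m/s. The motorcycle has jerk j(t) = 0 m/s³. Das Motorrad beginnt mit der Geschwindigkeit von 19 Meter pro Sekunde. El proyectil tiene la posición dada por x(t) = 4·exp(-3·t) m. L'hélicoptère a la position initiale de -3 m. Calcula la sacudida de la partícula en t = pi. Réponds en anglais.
We must differentiate our acceleration equation a(t) = 3·sin(t) 1 time. Taking d/dt of a(t), we find j(t) = 3·cos(t). Using j(t) = 3·cos(t) and substituting t = pi, we find j = -3.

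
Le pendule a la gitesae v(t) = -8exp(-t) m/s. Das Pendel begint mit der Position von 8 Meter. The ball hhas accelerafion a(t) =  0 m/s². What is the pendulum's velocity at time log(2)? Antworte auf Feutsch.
Mit v(t) = -8·exp(-t) und Einsetzen von t = log(2), finden wir v = -4.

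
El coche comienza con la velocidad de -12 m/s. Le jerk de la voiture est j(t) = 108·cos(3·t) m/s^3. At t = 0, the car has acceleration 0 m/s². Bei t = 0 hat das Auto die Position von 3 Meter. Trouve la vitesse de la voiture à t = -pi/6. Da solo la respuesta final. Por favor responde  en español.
v(-pi/6) = 0.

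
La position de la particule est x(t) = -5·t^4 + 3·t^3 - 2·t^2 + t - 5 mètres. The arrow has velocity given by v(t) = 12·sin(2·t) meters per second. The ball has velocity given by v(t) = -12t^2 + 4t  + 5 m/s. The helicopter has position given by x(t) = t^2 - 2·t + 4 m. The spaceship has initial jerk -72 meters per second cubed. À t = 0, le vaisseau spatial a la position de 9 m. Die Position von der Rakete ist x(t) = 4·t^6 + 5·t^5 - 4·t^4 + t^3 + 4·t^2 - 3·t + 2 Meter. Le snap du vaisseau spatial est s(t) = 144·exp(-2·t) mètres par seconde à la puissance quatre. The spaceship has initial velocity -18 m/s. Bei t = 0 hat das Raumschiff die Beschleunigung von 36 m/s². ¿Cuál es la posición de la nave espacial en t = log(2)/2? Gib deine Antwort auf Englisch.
To solve this, we need to take 4 integrals of our snap equation s(t) = 144·exp(-2·t). The antiderivative of snap is jerk. Using j(0) = -72, we get j(t) = -72·exp(-2·t). Finding the antiderivative of j(t) and using a(0) = 36: a(t) = 36·exp(-2·t). The antiderivative of acceleration is velocity. Using v(0) = -18, we get v(t) = -18·exp(-2·t). Integrating velocity and using the initial condition x(0) = 9, we get x(t) = 9·exp(-2·t). Using x(t) = 9·exp(-2·t) and substituting t = log(2)/2, we find x = 9/2.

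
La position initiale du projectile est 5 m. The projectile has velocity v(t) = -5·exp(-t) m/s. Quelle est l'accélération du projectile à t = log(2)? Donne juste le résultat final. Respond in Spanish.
a(log(2)) = 5/2.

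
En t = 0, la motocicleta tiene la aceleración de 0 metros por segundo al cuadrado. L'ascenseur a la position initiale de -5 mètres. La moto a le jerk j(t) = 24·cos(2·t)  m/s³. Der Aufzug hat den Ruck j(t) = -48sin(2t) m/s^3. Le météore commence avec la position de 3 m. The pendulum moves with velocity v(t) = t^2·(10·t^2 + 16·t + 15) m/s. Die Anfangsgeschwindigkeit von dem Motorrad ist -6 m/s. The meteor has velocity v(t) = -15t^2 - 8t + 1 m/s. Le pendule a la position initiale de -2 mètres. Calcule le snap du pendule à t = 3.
Pour résoudre ceci, nous devons prendre 3 dérivées de notre équation de la vitesse v(t) = t^2·(10·t^2 + 16·t + 15). En prenant d/dt de v(t), nous trouvons a(t) = t^2·(20·t + 16) + 2·t·(10·t^2 + 16·t + 15). La dérivée de l'accélération donne le jerk: j(t) = 40·t^2 + 4·t·(20·t + 16) + 32·t + 30. En dérivant le jerk, nous obtenons le snap: s(t) = 240·t + 96. En utilisant s(t) = 240·t + 96 et en substituant t = 3, nous trouvons s = 816.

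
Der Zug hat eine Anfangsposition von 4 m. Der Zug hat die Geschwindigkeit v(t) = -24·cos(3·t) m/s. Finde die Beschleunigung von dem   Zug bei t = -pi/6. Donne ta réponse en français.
Pour résoudre ceci, nous devons prendre 1 dérivée de notre équation de la vitesse v(t) = -24·cos(3·t). En prenant d/dt de v(t), nous trouvons a(t) = 72·sin(3·t). En utilisant a(t) = 72·sin(3·t) et en substituant t = -pi/6, nous trouvons a = -72.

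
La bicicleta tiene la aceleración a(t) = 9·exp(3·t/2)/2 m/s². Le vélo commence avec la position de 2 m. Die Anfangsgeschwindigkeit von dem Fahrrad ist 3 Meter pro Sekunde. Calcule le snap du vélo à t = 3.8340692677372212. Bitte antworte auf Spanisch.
Para resolver esto, necesitamos tomar 2 derivadas de nuestra ecuación de la aceleración a(t) = 9·exp(3·t/2)/2. Tomando d/dt de a(t), encontramos j(t) = 27·exp(3·t/2)/4. La derivada de la sacudida da el snap: s(t) = 81·exp(3·t/2)/8. Tenemos el snap s(t) = 81·exp(3·t/2)/8. Sustituyendo t = 3.8340692677372212: s(3.8340692677372212) = 3184.69408458841.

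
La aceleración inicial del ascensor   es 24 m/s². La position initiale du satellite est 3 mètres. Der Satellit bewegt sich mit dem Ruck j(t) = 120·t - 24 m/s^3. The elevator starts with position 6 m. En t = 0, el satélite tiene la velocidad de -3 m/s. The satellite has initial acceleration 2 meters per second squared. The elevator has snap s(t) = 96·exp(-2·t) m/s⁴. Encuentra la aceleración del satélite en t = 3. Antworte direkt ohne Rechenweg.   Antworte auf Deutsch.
a(3) = 470.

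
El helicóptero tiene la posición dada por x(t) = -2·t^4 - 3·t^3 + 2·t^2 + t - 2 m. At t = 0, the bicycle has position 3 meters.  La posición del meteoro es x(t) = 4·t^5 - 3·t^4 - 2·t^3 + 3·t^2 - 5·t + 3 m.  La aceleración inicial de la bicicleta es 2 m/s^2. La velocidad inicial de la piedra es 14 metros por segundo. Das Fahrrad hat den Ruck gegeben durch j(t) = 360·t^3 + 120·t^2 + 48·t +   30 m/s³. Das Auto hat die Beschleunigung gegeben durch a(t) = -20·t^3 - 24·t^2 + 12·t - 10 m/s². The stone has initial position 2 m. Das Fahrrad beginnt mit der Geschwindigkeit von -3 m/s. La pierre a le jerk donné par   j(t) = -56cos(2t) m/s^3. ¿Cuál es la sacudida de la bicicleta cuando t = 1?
Usando j(t) = 360·t^3 + 120·t^2 + 48·t + 30 y sustituyendo t = 1, encontramos j = 558.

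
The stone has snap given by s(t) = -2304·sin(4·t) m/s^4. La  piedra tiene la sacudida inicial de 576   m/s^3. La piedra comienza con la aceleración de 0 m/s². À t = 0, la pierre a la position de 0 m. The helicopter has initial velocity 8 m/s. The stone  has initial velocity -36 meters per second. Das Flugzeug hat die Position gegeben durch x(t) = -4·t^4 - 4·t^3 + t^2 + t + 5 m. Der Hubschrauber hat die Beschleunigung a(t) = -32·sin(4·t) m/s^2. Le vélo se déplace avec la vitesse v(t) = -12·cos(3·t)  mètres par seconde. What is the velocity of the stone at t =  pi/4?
To find the answer, we compute 3 integrals of s(t) = -2304·sin(4·t). Finding the integral of s(t) and using j(0) = 576: j(t) = 576·cos(4·t). Integrating jerk and using the initial condition a(0) = 0, we get a(t) = 144·sin(4·t). Finding the integral of a(t) and using v(0) = -36: v(t) = -36·cos(4·t). We have velocity v(t) = -36·cos(4·t). Substituting t = pi/4: v(pi/4) = 36.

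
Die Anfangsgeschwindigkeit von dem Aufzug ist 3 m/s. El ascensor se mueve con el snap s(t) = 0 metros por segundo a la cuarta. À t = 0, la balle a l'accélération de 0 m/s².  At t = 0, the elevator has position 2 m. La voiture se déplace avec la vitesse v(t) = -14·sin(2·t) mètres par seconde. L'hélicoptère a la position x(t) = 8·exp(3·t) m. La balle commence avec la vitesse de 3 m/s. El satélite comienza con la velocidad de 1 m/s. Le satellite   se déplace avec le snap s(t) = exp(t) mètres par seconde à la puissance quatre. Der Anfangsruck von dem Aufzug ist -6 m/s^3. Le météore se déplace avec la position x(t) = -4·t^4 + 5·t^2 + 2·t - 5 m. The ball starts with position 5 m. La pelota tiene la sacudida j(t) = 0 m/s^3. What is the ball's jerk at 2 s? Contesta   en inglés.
We have jerk j(t) = 0. Substituting t = 2: j(2) = 0.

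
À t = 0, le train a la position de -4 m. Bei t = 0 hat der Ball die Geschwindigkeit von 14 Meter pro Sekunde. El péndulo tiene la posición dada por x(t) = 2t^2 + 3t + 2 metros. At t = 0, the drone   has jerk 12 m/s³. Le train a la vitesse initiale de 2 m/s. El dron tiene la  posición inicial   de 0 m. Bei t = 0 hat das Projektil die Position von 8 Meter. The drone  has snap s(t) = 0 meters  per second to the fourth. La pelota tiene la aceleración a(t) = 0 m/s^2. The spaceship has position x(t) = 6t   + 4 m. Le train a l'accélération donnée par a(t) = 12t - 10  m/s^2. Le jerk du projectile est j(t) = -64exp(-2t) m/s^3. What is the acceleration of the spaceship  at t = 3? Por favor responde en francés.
En partant de la position x(t) = 6·t + 4, nous prenons 2 dérivées. La dérivée de la position donne la vitesse: v(t) = 6. En dérivant la vitesse, nous obtenons l'accélération: a(t) = 0. Nous avons l'accélération a(t) = 0. En substituant t = 3: a(3) = 0.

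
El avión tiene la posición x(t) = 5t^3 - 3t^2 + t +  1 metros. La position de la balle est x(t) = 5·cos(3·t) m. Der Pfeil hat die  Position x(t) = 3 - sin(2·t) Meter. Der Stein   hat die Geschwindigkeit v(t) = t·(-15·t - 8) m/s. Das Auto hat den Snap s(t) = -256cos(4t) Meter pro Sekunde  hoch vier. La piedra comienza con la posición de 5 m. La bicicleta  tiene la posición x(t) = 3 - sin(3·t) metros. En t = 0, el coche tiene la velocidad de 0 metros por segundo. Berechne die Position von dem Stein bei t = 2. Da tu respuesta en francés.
Nous devons trouver l'intégrale de notre équation de la vitesse v(t) = t·(-15·t - 8) 1 fois. L'intégrale de la vitesse est la position. En utilisant x(0) = 5, nous obtenons x(t) = -5·t^3 - 4·t^2 + 5. Nous avons la position x(t) = -5·t^3 - 4·t^2 + 5. En substituant t = 2: x(2) = -51.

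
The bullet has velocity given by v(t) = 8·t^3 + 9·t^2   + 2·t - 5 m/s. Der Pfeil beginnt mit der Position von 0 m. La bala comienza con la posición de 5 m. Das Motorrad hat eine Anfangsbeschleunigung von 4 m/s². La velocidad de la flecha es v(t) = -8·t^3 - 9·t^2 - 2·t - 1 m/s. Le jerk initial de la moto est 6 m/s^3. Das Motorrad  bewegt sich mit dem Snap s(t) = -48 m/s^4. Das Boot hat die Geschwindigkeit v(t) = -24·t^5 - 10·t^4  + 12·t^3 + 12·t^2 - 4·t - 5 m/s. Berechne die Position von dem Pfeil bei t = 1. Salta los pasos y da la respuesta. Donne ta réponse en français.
La position à t = 1 est x = -7.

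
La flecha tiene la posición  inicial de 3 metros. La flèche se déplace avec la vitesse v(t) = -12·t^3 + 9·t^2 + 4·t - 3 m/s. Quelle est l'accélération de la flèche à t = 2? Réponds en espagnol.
Debemos derivar nuestra ecuación de la velocidad v(t) = -12·t^3 + 9·t^2 + 4·t - 3 1 vez. La derivada de la velocidad da la aceleración: a(t) = -36·t^2 + 18·t + 4. De la ecuación de la aceleración a(t) = -36·t^2 + 18·t + 4, sustituimos t = 2 para obtener a = -104.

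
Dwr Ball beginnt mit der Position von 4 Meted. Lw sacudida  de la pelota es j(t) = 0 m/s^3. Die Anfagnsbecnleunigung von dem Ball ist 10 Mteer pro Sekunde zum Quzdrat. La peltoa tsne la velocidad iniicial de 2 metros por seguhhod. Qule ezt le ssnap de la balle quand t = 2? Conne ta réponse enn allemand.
Um dies zu lösen, müssen wir 1 Ableitung unserer Gleichung für den Ruck j(t) = 0 nehmen. Mit d/dt von j(t) finden wir s(t) = 0. Aus der Gleichung für den Snap s(t) = 0, setzen wir t = 2 ein und erhalten s = 0.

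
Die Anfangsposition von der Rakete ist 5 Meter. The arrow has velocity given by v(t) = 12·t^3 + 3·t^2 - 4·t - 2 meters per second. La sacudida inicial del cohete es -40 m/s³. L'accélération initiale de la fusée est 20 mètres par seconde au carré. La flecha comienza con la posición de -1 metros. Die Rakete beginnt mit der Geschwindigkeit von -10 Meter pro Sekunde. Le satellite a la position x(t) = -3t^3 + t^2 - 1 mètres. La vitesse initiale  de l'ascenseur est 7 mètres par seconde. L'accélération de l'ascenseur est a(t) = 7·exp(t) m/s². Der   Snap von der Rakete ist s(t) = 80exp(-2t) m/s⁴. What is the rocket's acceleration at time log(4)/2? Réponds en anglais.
To solve this, we need to take 2 antiderivatives of our snap equation s(t) = 80·exp(-2·t). Finding the integral of s(t) and using j(0) = -40: j(t) = -40·exp(-2·t). Finding the antiderivative of j(t) and using a(0) = 20: a(t) = 20·exp(-2·t). From the given acceleration equation a(t) = 20·exp(-2·t), we substitute t = log(4)/2 to get a = 5.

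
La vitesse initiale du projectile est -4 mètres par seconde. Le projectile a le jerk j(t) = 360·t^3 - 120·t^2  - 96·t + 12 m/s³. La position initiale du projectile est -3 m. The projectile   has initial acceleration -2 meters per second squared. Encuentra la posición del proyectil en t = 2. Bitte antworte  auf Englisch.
We need to integrate our jerk equation j(t) = 360·t^3 - 120·t^2 - 96·t + 12 3 times. Finding the antiderivative of j(t) and using a(0) = -2: a(t) = 90·t^4 - 40·t^3 - 48·t^2 + 12·t - 2. Taking ∫a(t)dt and applying v(0) = -4, we find v(t) = 18·t^5 - 10·t^4 - 16·t^3 + 6·t^2 - 2·t - 4. Finding the antiderivative of v(t) and using x(0) = -3: x(t) = 3·t^6 - 2·t^5 - 4·t^4 + 2·t^3 - t^2 - 4·t - 3. From the given position equation x(t) = 3·t^6 - 2·t^5 - 4·t^4 + 2·t^3 - t^2 - 4·t - 3, we substitute t = 2 to get x = 65.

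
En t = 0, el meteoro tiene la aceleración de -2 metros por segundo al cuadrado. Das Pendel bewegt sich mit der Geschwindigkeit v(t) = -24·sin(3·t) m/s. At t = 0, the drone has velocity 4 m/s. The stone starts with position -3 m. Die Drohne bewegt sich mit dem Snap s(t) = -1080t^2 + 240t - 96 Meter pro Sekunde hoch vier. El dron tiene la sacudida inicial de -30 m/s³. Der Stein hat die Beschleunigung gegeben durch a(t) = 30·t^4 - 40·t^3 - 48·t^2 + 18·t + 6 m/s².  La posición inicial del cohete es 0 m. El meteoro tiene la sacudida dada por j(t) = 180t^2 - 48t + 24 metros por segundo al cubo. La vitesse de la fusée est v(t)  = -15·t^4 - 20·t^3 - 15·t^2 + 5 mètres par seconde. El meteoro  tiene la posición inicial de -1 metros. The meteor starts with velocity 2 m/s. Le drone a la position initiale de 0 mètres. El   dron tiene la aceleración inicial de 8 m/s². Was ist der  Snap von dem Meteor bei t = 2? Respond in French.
Pour résoudre ceci, nous devons prendre 1 dérivée de notre équation du jerk j(t) = 180·t^2 - 48·t + 24. En dérivant le jerk, nous obtenons le snap: s(t) = 360·t - 48. En utilisant s(t) = 360·t - 48 et en substituant t = 2, nous trouvons s = 672.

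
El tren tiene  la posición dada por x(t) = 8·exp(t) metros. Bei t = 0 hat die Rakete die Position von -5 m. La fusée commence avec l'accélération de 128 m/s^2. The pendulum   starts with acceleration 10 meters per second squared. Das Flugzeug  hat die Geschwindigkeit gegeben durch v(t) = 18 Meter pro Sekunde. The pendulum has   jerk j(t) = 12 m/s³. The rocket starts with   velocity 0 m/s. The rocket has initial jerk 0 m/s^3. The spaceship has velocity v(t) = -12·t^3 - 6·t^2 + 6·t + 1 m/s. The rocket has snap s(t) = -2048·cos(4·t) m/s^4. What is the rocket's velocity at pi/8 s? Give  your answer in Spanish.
Necesitamos integrar nuestra ecuación del snap s(t) = -2048·cos(4·t) 3 veces. La antiderivada del snap, con j(0) = 0, da la sacudida: j(t) = -512·sin(4·t). La antiderivada de la sacudida, con a(0) = 128, da la aceleración: a(t) = 128·cos(4·t). Integrando la aceleración y usando la condición inicial v(0) = 0, obtenemos v(t) = 32·sin(4·t). Tenemos la velocidad v(t) = 32·sin(4·t). Sustituyendo t = pi/8: v(pi/8) = 32.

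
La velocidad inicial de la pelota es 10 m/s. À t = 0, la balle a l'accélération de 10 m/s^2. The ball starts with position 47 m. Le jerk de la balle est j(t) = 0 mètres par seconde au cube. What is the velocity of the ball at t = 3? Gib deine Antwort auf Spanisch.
Para resolver esto, necesitamos tomar 2 integrales de nuestra ecuación de la sacudida j(t) = 0. La integral de la sacudida, con a(0) = 10, da la aceleración: a(t) = 10. Tomando ∫a(t)dt y aplicando v(0) = 10, encontramos v(t) = 10·t + 10. Tenemos la velocidad v(t) = 10·t + 10. Sustituyendo t = 3: v(3) = 40.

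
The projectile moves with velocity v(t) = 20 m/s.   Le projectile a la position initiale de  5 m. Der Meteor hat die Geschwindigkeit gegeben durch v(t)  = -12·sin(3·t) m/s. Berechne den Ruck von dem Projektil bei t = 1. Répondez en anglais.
Starting from velocity v(t) = 20, we take 2 derivatives. Taking d/dt of v(t), we find a(t) = 0. The derivative of acceleration gives jerk: j(t) = 0. From the given jerk equation j(t) = 0, we substitute t = 1 to get j = 0.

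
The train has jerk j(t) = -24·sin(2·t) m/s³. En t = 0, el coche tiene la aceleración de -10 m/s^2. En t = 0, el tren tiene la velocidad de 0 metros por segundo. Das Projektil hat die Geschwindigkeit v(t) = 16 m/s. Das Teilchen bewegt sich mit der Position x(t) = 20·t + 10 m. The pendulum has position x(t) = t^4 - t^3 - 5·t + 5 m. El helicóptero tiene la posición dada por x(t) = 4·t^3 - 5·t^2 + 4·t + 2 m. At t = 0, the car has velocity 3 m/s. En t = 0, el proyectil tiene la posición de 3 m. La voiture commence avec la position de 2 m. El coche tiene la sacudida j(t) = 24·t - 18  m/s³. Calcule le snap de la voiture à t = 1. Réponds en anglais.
Starting from jerk j(t) = 24·t - 18, we take 1 derivative. Differentiating jerk, we get snap: s(t) = 24. We have snap s(t) = 24. Substituting t = 1: s(1) = 24.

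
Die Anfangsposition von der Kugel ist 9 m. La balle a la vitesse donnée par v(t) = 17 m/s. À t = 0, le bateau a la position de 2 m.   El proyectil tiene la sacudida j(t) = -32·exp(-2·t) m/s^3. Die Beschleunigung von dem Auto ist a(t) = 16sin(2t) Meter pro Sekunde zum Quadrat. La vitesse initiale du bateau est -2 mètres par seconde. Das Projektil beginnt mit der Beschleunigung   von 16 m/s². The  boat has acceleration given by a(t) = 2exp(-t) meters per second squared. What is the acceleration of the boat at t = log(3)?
From the given acceleration equation a(t) = 2·exp(-t), we substitute t = log(3) to get a = 2/3.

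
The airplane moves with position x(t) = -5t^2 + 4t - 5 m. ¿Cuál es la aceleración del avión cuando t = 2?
Debemos derivar nuestra ecuación de la posición x(t) = -5·t^2 + 4·t - 5 2 veces. La derivada de la posición da la velocidad: v(t) = 4 - 10·t. Derivando la velocidad, obtenemos la aceleración: a(t) = -10. De la ecuación de la aceleración a(t) = -10, sustituimos t = 2 para obtener a = -10.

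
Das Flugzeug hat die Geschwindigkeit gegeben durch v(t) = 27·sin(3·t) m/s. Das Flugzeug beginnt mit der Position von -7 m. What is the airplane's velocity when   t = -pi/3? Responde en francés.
De l'équation de la vitesse v(t) = 27·sin(3·t), nous substituons t = -pi/3 pour obtenir v = 0.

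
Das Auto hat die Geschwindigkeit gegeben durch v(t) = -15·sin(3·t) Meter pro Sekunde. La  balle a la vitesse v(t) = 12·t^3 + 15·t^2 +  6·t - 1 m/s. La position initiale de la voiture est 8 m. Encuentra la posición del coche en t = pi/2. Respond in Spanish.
Debemos encontrar la integral de nuestra ecuación de la velocidad v(t) = -15·sin(3·t) 1 vez. Integrando la velocidad y usando la condición inicial x(0) = 8, obtenemos x(t) = 5·cos(3·t) + 3. De la ecuación de la posición x(t) = 5·cos(3·t) + 3, sustituimos t = pi/2 para obtener x = 3.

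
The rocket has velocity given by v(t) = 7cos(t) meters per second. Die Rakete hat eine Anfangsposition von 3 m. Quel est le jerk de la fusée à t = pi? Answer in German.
Um dies zu lösen, müssen wir 2 Ableitungen unserer Gleichung für die Geschwindigkeit v(t) = 7·cos(t) nehmen. Die Ableitung von der Geschwindigkeit ergibt die Beschleunigung: a(t) = -7·sin(t). Mit d/dt von a(t) finden wir j(t) = -7·cos(t). Aus der Gleichung für den Ruck j(t) = -7·cos(t), setzen wir t = pi ein und erhalten j = 7.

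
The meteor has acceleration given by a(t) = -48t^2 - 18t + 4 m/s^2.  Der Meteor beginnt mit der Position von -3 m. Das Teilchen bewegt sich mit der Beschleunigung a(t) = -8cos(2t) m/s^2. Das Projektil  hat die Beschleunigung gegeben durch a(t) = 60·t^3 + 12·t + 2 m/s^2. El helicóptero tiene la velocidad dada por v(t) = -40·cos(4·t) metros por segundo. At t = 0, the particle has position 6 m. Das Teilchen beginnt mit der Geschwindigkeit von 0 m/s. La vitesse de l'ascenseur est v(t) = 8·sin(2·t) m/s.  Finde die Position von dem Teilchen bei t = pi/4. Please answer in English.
Starting from acceleration a(t) = -8·cos(2·t), we take 2 integrals. The antiderivative of acceleration, with v(0) = 0, gives velocity: v(t) = -4·sin(2·t). The integral of velocity is position. Using x(0) = 6, we get x(t) = 2·cos(2·t) + 4. We have position x(t) = 2·cos(2·t) + 4. Substituting t = pi/4: x(pi/4) = 4.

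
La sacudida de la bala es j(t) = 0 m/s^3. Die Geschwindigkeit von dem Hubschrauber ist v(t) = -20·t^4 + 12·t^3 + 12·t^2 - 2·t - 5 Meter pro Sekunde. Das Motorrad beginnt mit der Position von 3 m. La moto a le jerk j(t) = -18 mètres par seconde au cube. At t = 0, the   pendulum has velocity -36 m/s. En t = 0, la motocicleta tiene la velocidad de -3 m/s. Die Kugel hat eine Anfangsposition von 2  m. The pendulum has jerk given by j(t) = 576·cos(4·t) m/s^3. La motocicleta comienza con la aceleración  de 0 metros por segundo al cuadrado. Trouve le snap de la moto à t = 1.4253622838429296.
Pour résoudre ceci, nous devons prendre 1 dérivée de notre équation du jerk j(t) = -18. En dérivant le jerk, nous obtenons le snap: s(t) = 0. De l'équation du snap s(t) = 0, nous substituons t = 1.4253622838429296 pour obtenir s = 0.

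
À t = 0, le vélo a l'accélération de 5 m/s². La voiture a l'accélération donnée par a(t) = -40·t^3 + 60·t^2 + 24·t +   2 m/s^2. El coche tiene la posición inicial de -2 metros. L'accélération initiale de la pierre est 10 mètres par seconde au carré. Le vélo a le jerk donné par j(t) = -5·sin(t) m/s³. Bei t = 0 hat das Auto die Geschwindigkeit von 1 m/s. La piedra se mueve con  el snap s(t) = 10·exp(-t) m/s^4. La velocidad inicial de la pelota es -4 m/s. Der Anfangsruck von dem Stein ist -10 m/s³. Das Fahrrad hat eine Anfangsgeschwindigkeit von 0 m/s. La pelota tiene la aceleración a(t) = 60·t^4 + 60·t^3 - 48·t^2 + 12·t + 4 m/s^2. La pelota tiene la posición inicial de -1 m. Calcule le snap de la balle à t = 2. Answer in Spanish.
Partiendo de la aceleración a(t) = 60·t^4 + 60·t^3 - 48·t^2 + 12·t + 4, tomamos 2 derivadas. Tomando d/dt de a(t), encontramos j(t) = 240·t^3 + 180·t^2 - 96·t + 12. La derivada de la sacudida da el snap: s(t) = 720·t^2 + 360·t - 96. De la ecuación del snap s(t) = 720·t^2 + 360·t - 96, sustituimos t = 2 para obtener s = 3504.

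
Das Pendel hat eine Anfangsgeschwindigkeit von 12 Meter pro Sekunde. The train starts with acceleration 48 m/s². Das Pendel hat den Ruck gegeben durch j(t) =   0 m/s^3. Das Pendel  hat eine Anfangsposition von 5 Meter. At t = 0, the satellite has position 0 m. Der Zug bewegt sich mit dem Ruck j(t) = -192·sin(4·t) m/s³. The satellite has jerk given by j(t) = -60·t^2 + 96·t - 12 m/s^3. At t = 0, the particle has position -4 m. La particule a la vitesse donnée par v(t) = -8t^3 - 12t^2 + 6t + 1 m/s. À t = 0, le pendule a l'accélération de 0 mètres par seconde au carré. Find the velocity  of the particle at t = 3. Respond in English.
Using v(t) = -8·t^3 - 12·t^2 + 6·t + 1 and substituting t = 3, we find v = -305.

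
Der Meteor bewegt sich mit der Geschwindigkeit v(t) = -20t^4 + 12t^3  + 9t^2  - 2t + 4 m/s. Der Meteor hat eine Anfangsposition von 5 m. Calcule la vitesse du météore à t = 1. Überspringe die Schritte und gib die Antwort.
La vitesse à t = 1 est v = 3.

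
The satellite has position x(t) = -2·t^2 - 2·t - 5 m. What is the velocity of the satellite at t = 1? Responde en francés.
En partant de la position x(t) = -2·t^2 - 2·t - 5, nous prenons 1 dérivée. En prenant d/dt de x(t), nous trouvons v(t) = -4·t - 2. Nous avons la vitesse v(t) = -4·t - 2. En substituant t = 1: v(1) = -6.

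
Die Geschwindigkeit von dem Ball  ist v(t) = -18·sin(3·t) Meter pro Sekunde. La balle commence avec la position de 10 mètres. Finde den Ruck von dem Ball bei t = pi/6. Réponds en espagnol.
Debemos derivar nuestra ecuación de la velocidad v(t) = -18·sin(3·t) 2 veces. Tomando d/dt de v(t), encontramos a(t) = -54·cos(3·t). La derivada de la aceleración da la sacudida: j(t) = 162·sin(3·t). De la ecuación de la sacudida j(t) = 162·sin(3·t), sustituimos t = pi/6 para obtener j = 162.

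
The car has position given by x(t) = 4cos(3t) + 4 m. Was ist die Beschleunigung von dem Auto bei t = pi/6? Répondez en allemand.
Ausgehend von der Position x(t) = 4·cos(3·t) + 4, nehmen wir 2 Ableitungen. Durch Ableiten von der Position erhalten wir die Geschwindigkeit: v(t) = -12·sin(3·t). Die Ableitung von der Geschwindigkeit ergibt die Beschleunigung: a(t) = -36·cos(3·t). Wir haben die Beschleunigung a(t) = -36·cos(3·t). Durch Einsetzen von t = pi/6: a(pi/6) = 0.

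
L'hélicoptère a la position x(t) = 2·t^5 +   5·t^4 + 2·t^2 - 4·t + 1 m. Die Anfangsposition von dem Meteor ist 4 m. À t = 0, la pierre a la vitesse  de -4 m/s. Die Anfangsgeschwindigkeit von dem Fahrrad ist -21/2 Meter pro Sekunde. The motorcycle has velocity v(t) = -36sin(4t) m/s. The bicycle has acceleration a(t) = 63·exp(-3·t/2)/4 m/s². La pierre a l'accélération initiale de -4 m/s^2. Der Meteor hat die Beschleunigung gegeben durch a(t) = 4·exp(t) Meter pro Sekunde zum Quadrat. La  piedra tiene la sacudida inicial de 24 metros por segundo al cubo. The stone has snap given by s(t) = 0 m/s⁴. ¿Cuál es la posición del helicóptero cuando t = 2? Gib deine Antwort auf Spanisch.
De la ecuación de la posición x(t) = 2·t^5 + 5·t^4 + 2·t^2 - 4·t + 1, sustituimos t = 2 para obtener x = 145.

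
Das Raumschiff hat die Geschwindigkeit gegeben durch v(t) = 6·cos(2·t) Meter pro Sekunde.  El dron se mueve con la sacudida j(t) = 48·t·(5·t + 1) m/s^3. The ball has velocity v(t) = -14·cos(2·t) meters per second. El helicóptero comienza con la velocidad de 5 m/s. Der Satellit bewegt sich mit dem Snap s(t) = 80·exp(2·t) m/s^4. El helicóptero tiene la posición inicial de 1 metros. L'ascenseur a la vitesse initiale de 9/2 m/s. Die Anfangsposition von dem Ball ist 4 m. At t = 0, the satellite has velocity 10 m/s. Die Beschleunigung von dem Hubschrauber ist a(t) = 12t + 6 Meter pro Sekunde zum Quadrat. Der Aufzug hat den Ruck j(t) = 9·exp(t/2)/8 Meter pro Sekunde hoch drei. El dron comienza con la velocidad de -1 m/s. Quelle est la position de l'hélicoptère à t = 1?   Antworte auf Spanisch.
Debemos encontrar la integral de nuestra ecuación de la aceleración a(t) = 12·t + 6 2 veces. Integrando la aceleración y usando la condición inicial v(0) = 5, obtenemos v(t) = 6·t^2 + 6·t + 5. La antiderivada de la velocidad es la posición. Usando x(0) = 1, obtenemos x(t) = 2·t^3 + 3·t^2 + 5·t + 1. Tenemos la posición x(t) = 2·t^3 + 3·t^2 + 5·t + 1. Sustituyendo t = 1: x(1) = 11.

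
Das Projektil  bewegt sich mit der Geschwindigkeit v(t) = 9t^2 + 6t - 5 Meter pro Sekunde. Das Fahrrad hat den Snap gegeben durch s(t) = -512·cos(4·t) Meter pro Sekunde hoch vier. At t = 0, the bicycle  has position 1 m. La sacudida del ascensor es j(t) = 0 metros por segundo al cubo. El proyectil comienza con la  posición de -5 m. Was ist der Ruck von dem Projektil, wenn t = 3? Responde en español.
Debemos derivar nuestra ecuación de la velocidad v(t) = 9·t^2 + 6·t - 5 2 veces. Derivando la velocidad, obtenemos la aceleración: a(t) = 18·t + 6. Derivando la aceleración, obtenemos la sacudida: j(t) = 18. De la ecuación de la sacudida j(t) = 18, sustituimos t = 3 para obtener j = 18.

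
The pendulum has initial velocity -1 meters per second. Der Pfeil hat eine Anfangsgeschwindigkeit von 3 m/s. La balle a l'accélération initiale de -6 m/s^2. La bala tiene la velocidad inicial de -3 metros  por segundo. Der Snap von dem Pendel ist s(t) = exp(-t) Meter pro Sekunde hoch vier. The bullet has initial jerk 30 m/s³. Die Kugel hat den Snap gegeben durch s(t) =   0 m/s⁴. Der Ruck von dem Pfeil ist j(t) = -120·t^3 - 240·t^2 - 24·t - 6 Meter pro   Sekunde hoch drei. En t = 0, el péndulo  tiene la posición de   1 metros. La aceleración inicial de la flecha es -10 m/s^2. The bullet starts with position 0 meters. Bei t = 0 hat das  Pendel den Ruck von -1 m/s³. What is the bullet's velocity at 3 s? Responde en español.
Necesitamos integrar nuestra ecuación del snap s(t) = 0 3 veces. Tomando ∫s(t)dt y aplicando j(0) = 30, encontramos j(t) = 30. La antiderivada de la sacudida es la aceleración. Usando a(0) = -6, obtenemos a(t) = 30·t - 6. La integral de la aceleración es la velocidad. Usando v(0) = -3, obtenemos v(t) = 15·t^2 - 6·t - 3. Usando v(t) = 15·t^2 - 6·t - 3 y sustituyendo t = 3, encontramos v = 114.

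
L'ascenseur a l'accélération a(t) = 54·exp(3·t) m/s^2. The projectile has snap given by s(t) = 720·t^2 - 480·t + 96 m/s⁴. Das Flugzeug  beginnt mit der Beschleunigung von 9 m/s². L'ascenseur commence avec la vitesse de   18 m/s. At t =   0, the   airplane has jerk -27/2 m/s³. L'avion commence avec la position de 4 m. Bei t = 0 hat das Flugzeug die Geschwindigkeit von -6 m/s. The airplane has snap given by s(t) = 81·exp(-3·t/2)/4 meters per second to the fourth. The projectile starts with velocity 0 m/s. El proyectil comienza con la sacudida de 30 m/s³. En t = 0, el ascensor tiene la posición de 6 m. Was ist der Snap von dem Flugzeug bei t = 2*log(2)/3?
Aus der Gleichung für den Snap s(t) = 81·exp(-3·t/2)/4, setzen wir t = 2*log(2)/3 ein und erhalten s = 81/8.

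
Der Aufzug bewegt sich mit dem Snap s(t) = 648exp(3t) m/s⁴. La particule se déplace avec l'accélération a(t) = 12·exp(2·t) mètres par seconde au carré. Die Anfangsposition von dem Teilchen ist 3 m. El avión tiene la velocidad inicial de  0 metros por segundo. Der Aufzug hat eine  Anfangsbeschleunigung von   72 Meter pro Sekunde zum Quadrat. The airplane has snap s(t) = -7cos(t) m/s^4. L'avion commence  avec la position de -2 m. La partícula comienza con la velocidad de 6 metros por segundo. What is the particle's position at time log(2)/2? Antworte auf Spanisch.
Necesitamos integrar nuestra ecuación de la aceleración a(t) = 12·exp(2·t) 2 veces. La integral de la aceleración, con v(0) = 6, da la velocidad: v(t) = 6·exp(2·t). La antiderivada de la velocidad es la posición. Usando x(0) = 3, obtenemos x(t) = 3·exp(2·t). Usando x(t) = 3·exp(2·t) y sustituyendo t = log(2)/2, encontramos x = 6.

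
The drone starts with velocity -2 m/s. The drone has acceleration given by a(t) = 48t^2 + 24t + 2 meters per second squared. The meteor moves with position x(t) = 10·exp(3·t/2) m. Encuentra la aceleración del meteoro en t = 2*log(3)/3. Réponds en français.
En partant de la position x(t) = 10·exp(3·t/2), nous prenons 2 dérivées. En dérivant la position, nous obtenons la vitesse: v(t) = 15·exp(3·t/2). En prenant d/dt de v(t), nous trouvons a(t) = 45·exp(3·t/2)/2. De l'équation de l'accélération a(t) = 45·exp(3·t/2)/2, nous substituons t = 2*log(3)/3 pour obtenir a = 135/2.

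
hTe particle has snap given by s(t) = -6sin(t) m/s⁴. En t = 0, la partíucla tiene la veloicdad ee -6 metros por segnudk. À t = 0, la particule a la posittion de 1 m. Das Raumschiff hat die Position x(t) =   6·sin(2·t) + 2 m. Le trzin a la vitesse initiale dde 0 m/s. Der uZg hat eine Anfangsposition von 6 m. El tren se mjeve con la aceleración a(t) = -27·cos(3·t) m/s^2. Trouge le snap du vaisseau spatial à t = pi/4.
Nous devons dériver notre équation de la position x(t) = 6·sin(2·t) + 2 4 fois. En prenant d/dt de x(t), nous trouvons v(t) = 12·cos(2·t). En dérivant la vitesse, nous obtenons l'accélération: a(t) = -24·sin(2·t). En prenant d/dt de a(t), nous trouvons j(t) = -48·cos(2·t). En prenant d/dt de j(t), nous trouvons s(t) = 96·sin(2·t). Nous avons le snap s(t) = 96·sin(2·t). En substituant t = pi/4: s(pi/4) = 96.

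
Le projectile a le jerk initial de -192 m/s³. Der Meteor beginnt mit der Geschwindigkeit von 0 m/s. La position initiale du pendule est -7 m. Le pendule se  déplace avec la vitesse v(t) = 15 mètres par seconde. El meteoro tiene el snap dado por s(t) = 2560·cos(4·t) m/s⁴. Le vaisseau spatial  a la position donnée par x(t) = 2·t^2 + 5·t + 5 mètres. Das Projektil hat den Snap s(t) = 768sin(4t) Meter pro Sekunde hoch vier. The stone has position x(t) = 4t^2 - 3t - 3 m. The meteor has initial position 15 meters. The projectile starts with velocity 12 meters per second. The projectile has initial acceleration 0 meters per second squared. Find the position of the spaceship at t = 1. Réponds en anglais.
We have position x(t) = 2·t^2 + 5·t + 5. Substituting t = 1: x(1) = 12.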